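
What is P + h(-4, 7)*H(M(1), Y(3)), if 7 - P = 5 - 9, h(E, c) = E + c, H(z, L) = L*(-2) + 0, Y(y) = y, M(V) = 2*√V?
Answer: -7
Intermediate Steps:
H(z, L) = -2*L (H(z, L) = -2*L + 0 = -2*L)
P = 11 (P = 7 - (5 - 9) = 7 - 1*(-4) = 7 + 4 = 11)
P + h(-4, 7)*H(M(1), Y(3)) = 11 + (-4 + 7)*(-2*3) = 11 + 3*(-6) = 11 - 18 = -7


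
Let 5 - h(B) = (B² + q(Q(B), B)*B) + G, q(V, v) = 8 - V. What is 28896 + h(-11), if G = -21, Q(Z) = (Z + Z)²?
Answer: 23565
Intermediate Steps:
Q(Z) = 4*Z² (Q(Z) = (2*Z)² = 4*Z²)
h(B) = 26 - B² - B*(8 - 4*B²) (h(B) = 5 - ((B² + (8 - 4*B²)*B) - 21) = 5 - ((B² + B*(8 - 4*B²)) - 21) = 5 - (-21 + B² + B*(8 - 4*B²)) = 5 + (21 - B² - B*(8 - 4*B²)) = 26 - B² - B*(8 - 4*B²))
28896 + h(-11) = 28896 + (26 - 1*(-11)² + 4*(-11)*(-2 + (-11)²)) = 28896 + (26 - 1*121 + 4*(-11)*(-2 + 121)) = 28896 + (26 - 121 + 4*(-11)*119) = 28896 + (26 - 121 - 5236) = 28896 - 5331 = 23565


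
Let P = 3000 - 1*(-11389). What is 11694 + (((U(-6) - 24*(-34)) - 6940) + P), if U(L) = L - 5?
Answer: 19948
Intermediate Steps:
U(L) = -5 + L
P = 14389 (P = 3000 + 11389 = 14389)
11694 + (((U(-6) - 24*(-34)) - 6940) + P) = 11694 + ((((-5 - 6) - 24*(-34)) - 6940) + 14389) = 11694 + (((-11 + 816) - 6940) + 14389) = 11694 + ((805 - 6940) + 14389) = 11694 + (-6135 + 14389) = 11694 + 8254 = 19948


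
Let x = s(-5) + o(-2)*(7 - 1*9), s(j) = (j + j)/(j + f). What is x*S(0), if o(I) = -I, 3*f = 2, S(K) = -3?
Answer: 66/13 ≈ 5.0769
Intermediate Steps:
f = ⅔ (f = (⅓)*2 = ⅔ ≈ 0.66667)
s(j) = 2*j/(⅔ + j) (s(j) = (j + j)/(j + ⅔) = (2*j)/(⅔ + j) = 2*j/(⅔ + j))
x = -22/13 (x = 6*(-5)/(2 + 3*(-5)) + (-1*(-2))*(7 - 1*9) = 6*(-5)/(2 - 15) + 2*(7 - 9) = 6*(-5)/(-13) + 2*(-2) = 6*(-5)*(-1/13) - 4 = 30/13 - 4 = -22/13 ≈ -1.6923)
x*S(0) = -22/13*(-3) = 66/13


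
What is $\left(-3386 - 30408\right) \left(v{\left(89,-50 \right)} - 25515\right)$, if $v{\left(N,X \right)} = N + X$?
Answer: $860935944$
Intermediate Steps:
$\left(-3386 - 30408\right) \left(v{\left(89,-50 \right)} - 25515\right) = \left(-3386 - 30408\right) \left(\left(89 - 50\right) - 25515\right) = - 33794 \left(39 - 25515\right) = \left(-33794\right) \left(-25476\right) = 860935944$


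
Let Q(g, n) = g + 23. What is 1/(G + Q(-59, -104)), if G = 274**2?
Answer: 1/75040 ≈ 1.3326e-5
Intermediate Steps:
G = 75076
Q(g, n) = 23 + g
1/(G + Q(-59, -104)) = 1/(75076 + (23 - 59)) = 1/(75076 - 36) = 1/75040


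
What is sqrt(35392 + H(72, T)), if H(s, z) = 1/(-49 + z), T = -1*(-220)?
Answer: sqrt(114988627)/57 ≈ 188.13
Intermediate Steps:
T = 220
sqrt(35392 + H(72, T)) = sqrt(35392 + 1/(-49 + 220)) = sqrt(35392 + 1/171) = sqrt(6052033/171) = sqrt(114988627)/57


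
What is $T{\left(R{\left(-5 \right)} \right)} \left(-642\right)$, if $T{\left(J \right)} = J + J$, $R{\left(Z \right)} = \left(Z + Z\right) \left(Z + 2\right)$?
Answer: $-38520$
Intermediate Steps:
$R{\left(Z \right)} = 2 Z \left(2 + Z\right)$
$T{\left(J \right)} = 2 J$
$T{\left(R{\left(-5 \right)} \right)} \left(-642\right) = 2 \cdot 2 \left(-5\right) \left(2 - 5\right) \left(-642\right) = 2 \cdot 2 \left(-5\right) \left(-3\right) \left(-642\right) = 2 \cdot 30 \left(-642\right) = 60 \left(-642\right) = -38520$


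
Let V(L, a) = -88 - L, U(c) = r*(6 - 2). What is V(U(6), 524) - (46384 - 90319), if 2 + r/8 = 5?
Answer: 43751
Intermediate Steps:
r = 24 (r = -16 + 8*5 = -16 + 40 = 24)
U(c) = 96 (U(c) = 24*(6 - 2) = 24*4 = 96)
V(U(6), 524) - (46384 - 90319) = (-88 - 1*96) - (46384 - 90319) = (-88 - 96) - 1*(-43935) = -184 + 43935 = 43751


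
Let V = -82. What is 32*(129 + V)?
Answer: 1504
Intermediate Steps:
32*(129 + V) = 32*(129 - 82) = 32*47 = 1504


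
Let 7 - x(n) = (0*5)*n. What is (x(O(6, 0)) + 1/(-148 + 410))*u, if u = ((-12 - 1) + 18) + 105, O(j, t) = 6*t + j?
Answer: 100925/131 ≈ 770.42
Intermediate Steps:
O(j, t) = j + 6*t
u = 110 (u = (-13 + 18) + 105 = 5 + 105 = 110)
x(n) = 7 (x(n) = 7 - 0*5*n = 7 - 0*n = 7 - 1*0 = 7 + 0 = 7)
(x(O(6, 0)) + 1/(-148 + 410))*u = (7 + 1/(-148 + 410))*110 = (7 + 1/262)*110 = (1835/262)*110 = 100925/131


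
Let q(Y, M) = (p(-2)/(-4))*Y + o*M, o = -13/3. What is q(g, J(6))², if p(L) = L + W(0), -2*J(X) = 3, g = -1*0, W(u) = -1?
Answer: 169/4 ≈ 42.250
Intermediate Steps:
g = 0
J(X) = -3/2 (J(X) = -½*3 = -3/2)
o = -13/3 (o = -13*⅓ = -13/3 ≈ -4.3333)
p(L) = -1 + L (p(L) = L - 1 = -1 + L)
q(Y, M) = -13*M/3 + 3*Y/4 (q(Y, M) = ((-1 - 2)/(-4))*Y - 13*M/3 = (-3*(-¼))*Y - 13*M/3 = 3*Y/4 - 13*M/3 = -13*M/3 + 3*Y/4)
q(g, J(6))² = (-13/3*(-3/2) + (¾)*0)² = (13/2 + 0)² = (13/2)² = 169/4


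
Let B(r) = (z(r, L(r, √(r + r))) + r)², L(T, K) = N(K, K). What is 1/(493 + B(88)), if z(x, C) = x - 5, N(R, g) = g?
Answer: 1/29734 ≈ 3.3632e-5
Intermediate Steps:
L(T, K) = K
z(x, C) = -5 + x
B(r) = (-5 + 2*r)² (B(r) = ((-5 + r) + r)² = (-5 + 2*r)²)
1/(493 + B(88)) = 1/(493 + (-5 + 2*88)²) = 1/(493 + (-5 + 176)²) = 1/(493 + 171²) = 1/(493 + 29241) = 1/29734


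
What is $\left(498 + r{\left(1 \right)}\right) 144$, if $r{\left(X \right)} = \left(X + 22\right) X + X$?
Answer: $75168$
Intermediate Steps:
$r{\left(X \right)} = X + X \left(22 + X\right)$ ($r{\left(X \right)} = \left(22 + X\right) X + X = X \left(22 + X\right) + X = X + X \left(22 + X\right)$)
$\left(498 + r{\left(1 \right)}\right) 144 = \left(498 + 1 \left(23 + 1\right)\right) 144 = \left(498 + 1 \cdot 24\right) 144 = \left(498 + 24\right) 144 = 522 \cdot 144 = 75168$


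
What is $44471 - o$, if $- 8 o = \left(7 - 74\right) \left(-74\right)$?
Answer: $\frac{180363}{4} \approx 45091.0$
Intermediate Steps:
$o = - \frac{2479}{4}$ ($o = - \frac{\left(7 - 74\right) \left(-74\right)}{8} = - \frac{\left(-67\right) \left(-74\right)}{8} = \left(- \frac{1}{8}\right) 4958 = - \frac{2479}{4} \approx -619.75$)
$44471 - o = 44471 - - \frac{2479}{4} = 44471 + \frac{2479}{4} = \frac{180363}{4}$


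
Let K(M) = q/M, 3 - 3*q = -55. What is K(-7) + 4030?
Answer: 84572/21 ≈ 4027.2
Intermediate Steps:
q = 58/3 (q = 1 - 1/3*(-55) = 1 + 55/3 = 58/3 ≈ 19.333)
K(M) = 58/(3*M)
K(-7) + 4030 = (58/3)/(-7) + 4030 = (58/3)*(-1/7) + 4030 = -58/21 + 4030 = 84572/21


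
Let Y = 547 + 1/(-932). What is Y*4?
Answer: 509803/233 ≈ 2188.0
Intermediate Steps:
Y = 509803/932 (Y = 547 - 1/932 = 509803/932 ≈ 547.00)
Y*4 = (509803/932)*4 = 509803/233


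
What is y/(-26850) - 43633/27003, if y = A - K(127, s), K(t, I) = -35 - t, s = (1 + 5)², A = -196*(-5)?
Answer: -66799082/40279475 ≈ -1.6584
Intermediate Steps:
A = 980
s = 36 (s = 6² = 36)
y = 1142 (y = 980 - (-35 - 1*127) = 980 - (-35 - 127) = 980 - 1*(-162) = 980 + 162 = 1142)
y/(-26850) - 43633/27003 = 1142/(-26850) - 43633/27003 = 1142*(-1/26850) - 43633*1/27003 = -571/13425 - 43633/27003 = -66799082/40279475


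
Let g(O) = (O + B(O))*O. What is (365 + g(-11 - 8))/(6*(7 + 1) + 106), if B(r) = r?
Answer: 1087/154 ≈ 7.0584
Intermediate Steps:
g(O) = 2*O**2 (g(O) = (O + O)*O = (2*O)*O = 2*O**2)
(365 + g(-11 - 8))/(6*(7 + 1) + 106) = (365 + 2*(-11 - 8)**2)/(6*(7 + 1) + 106) = (365 + 2*(-19)**2)/(6*8 + 106) = (365 + 2*361)/(48 + 106) = (365 + 722)/154 = 1087*(1/154) = 1087/154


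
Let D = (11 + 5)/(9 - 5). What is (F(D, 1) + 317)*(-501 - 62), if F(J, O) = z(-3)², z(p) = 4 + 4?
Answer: -214503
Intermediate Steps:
z(p) = 8
D = 4 (D = 16/4 = 16*(¼) = 4)
F(J, O) = 64 (F(J, O) = 8² = 64)
(F(D, 1) + 317)*(-501 - 62) = (64 + 317)*(-501 - 62) = 381*(-563) = -214503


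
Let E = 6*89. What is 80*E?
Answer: 42720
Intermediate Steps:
E = 534
80*E = 80*534 = 42720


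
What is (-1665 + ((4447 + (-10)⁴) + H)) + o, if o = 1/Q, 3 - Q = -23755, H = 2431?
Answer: 361430455/23758 ≈ 15213.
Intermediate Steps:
Q = 23758 (Q = 3 - 1*(-23755) = 3 + 23755 = 23758)
o = 1/23758 ≈ 4.2091e-5
(-1665 + ((4447 + (-10)⁴) + H)) + o = (-1665 + ((4447 + (-10)⁴) + 2431)) + 1/23758 = (-1665 + ((4447 + 10000) + 2431)) + 1/23758 = (-1665 + (14447 + 2431)) + 1/23758 = (-1665 + 16878) + 1/23758 = 15213 + 1/23758 = 361430455/23758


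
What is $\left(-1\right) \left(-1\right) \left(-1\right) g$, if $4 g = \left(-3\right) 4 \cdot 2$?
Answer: $6$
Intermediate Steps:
$g = -6$ ($g = \frac{\left(-3\right) 4 \cdot 2}{4} = \frac{\left(-12\right) 2}{4} = \frac{1}{4} \left(-24\right) = -6$)
$\left(-1\right) \left(-1\right) \left(-1\right) g = \left(-1\right) \left(-1\right) \left(-1\right) \left(-6\right) = 1 \left(-1\right) \left(-6\right) = \left(-1\right) \left(-6\right) = 6$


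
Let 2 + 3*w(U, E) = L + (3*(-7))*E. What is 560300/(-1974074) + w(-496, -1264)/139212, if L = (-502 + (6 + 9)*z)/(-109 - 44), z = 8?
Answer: -204300731203/927499915197 ≈ -0.22027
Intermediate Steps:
L = 382/153 (L = (-502 + (6 + 9)*8)/(-109 - 44) = (-502 + 15*8)/(-153) = (-502 + 120)*(-1/153) = -382*(-1/153) = 382/153 ≈ 2.4967)
w(U, E) = 76/459 - 7*E (w(U, E) = -⅔ + (382/153 + (3*(-7))*E)/3 = -⅔ + (382/153 - 21*E)/3 = -⅔ + (382/459 - 7*E) = 76/459 - 7*E)
560300/(-1974074) + w(-496, -1264)/139212 = 560300/(-1974074) + (76/459 - 7*(-1264))/139212 = 560300*(-1/1974074) + (76/459 + 8848)*(1/139212) = -280150/987037 + (4061308/459)*(1/139212) = -280150/987037 + 1015327/15974577 = -204300731203/927499915197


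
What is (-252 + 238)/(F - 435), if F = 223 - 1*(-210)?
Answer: 7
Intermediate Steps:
F = 433 (F = 223 + 210 = 433)
(-252 + 238)/(F - 435) = (-252 + 238)/(433 - 435) = -14/(-2) = -14*(-1/2) = 7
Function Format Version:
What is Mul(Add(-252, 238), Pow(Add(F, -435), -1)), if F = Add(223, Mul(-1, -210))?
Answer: 7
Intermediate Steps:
F = 433 (F = Add(223, 210) = 433)
Mul(Add(-252, 238), Pow(Add(F, -435), -1)) = Mul(Add(-252, 238), Pow(Add(433, -435), -1)) = Mul(-14, Pow(-2, -1)) = Mul(-14, Rational(-1, 2)) = 7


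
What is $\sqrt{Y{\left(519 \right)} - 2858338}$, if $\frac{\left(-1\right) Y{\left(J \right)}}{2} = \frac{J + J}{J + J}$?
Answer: $2 i \sqrt{714585} \approx 1690.7 i$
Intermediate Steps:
$Y{\left(J \right)} = -2$ ($Y{\left(J \right)} = - 2 \frac{J + J}{J + J} = - 2 \frac{2 J}{2 J} = - 2 \cdot 2 J \frac{1}{2 J} = \left(-2\right) 1 = -2$)
$\sqrt{Y{\left(519 \right)} - 2858338} = \sqrt{-2 - 2858338} = \sqrt{-2858340} = 2 i \sqrt{714585}$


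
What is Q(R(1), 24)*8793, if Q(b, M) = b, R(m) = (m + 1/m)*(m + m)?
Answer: 35172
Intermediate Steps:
R(m) = 2*m*(m + 1/m) (R(m) = (m + 1/m)*(2*m) = 2*m*(m + 1/m))
Q(R(1), 24)*8793 = (2 + 2*1²)*8793 = (2 + 2*1)*8793 = (2 + 2)*8793 = 4*8793 = 35172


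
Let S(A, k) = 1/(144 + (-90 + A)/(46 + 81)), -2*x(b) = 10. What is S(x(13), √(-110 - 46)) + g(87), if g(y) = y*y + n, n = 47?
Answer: 138558015/18193 ≈ 7616.0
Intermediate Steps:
x(b) = -5 (x(b) = -½*10 = -5)
S(A, k) = 1/(18198/127 + A/127) (S(A, k) = 1/(144 + (-90 + A)/127) = 1/(144 + (-90 + A)*(1/127)) = 1/(144 + (-90/127 + A/127)) = 1/(18198/127 + A/127))
g(y) = 47 + y² (g(y) = y*y + 47 = y² + 47 = 47 + y²)
S(x(13), √(-110 - 46)) + g(87) = 127/(18198 - 5) + (47 + 87²) = 127/18193 + (47 + 7569) = 127*(1/18193) + 7616 = 127/18193 + 7616 = 138558015/18193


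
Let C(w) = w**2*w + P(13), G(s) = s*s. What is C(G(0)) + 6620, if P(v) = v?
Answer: 6633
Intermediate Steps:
G(s) = s**2
C(w) = 13 + w**3 (C(w) = w**2*w + 13 = w**3 + 13 = 13 + w**3)
C(G(0)) + 6620 = (13 + (0**2)**3) + 6620 = (13 + 0**3) + 6620 = (13 + 0) + 6620 = 13 + 6620 = 6633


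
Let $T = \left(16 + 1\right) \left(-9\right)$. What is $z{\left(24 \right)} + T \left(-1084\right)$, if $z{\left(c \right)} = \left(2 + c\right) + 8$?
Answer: $165886$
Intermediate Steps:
$z{\left(c \right)} = 10 + c$
$T = -153$ ($T = 17 \left(-9\right) = -153$)
$z{\left(24 \right)} + T \left(-1084\right) = \left(10 + 24\right) - -165852 = 34 + 165852 = 165886$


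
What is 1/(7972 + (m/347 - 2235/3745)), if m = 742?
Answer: 259903/2072347365 ≈ 0.00012541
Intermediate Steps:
1/(7972 + (m/347 - 2235/3745)) = 1/(7972 + (742/347 - 2235/3745)) = 1/(7972 + (742*(1/347) - 2235*1/3745)) = 1/(7972 + (742/347 - 447/749)) = 1/(7972 + 400649/259903) = 1/(2072347365/259903) = 259903/2072347365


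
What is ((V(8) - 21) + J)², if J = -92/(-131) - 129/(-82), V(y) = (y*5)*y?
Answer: 10473644162601/115390564 ≈ 90767.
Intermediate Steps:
V(y) = 5*y² (V(y) = (5*y)*y = 5*y²)
J = 24443/10742 (J = -92*(-1/131) - 129*(-1/82) = 92/131 + 129/82 = 24443/10742 ≈ 2.2755)
((V(8) - 21) + J)² = ((5*8² - 21) + 24443/10742)² = ((5*64 - 21) + 24443/10742)² = ((320 - 21) + 24443/10742)² = (299 + 24443/10742)² = (3236301/10742)² = 10473644162601/115390564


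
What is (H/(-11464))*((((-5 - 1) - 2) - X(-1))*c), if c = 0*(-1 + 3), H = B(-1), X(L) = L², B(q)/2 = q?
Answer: 0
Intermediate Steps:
B(q) = 2*q
H = -2 (H = 2*(-1) = -2)
c = 0 (c = 0*2 = 0)
(H/(-11464))*((((-5 - 1) - 2) - X(-1))*c) = (-2/(-11464))*((((-5 - 1) - 2) - 1*(-1)²)*0) = (-2*(-1/11464))*(((-6 - 2) - 1*1)*0) = ((-8 - 1)*0)/5732 = (-9*0)/5732 = (1/5732)*0 = 0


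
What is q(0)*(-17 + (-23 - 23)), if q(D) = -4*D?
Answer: 0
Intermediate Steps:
q(0)*(-17 + (-23 - 23)) = (-4*0)*(-17 + (-23 - 23)) = 0*(-17 - 46) = 0*(-63) = 0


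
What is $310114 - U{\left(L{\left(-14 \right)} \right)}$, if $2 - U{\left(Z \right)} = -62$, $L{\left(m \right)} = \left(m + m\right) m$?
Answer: $310050$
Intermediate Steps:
$L{\left(m \right)} = 2 m^{2}$ ($L{\left(m \right)} = 2 m m = 2 m^{2}$)
$U{\left(Z \right)} = 64$ ($U{\left(Z \right)} = 2 - -62 = 2 + 62 = 64$)
$310114 - U{\left(L{\left(-14 \right)} \right)} = 310114 - 64 = 310050$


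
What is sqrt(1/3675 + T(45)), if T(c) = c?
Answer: 16*sqrt(1938)/105 ≈ 6.7082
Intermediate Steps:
sqrt(1/3675 + T(45)) = sqrt(1/3675 + 45) = sqrt(165376/3675) = 16*sqrt(1938)/105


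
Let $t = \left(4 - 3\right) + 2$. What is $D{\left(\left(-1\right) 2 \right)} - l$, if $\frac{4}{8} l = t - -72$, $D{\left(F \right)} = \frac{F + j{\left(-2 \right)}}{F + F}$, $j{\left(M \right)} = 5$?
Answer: $- \frac{603}{4} \approx -150.75$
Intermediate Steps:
$t = 3$ ($t = 1 + 2 = 3$)
$D{\left(F \right)} = \frac{5 + F}{2 F}$ ($D{\left(F \right)} = \frac{F + 5}{F + F} = \frac{5 + F}{2 F}$)
$l = 150$ ($l = 2 \left(3 - -72\right) = 2 \left(3 + 72\right) = 2 \cdot 75 = 150$)
$D{\left(\left(-1\right) 2 \right)} - l = \frac{5 - 2}{2 \left(\left(-1\right) 2\right)} - 150 = \frac{5 - 2}{2 \left(-2\right)} - 150 = \frac{1}{2} \left(- \frac{1}{2}\right) 3 - 150 = - \frac{3}{4} - 150 = - \frac{603}{4}$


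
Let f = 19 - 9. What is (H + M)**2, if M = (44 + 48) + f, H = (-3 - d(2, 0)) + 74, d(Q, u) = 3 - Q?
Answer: 29584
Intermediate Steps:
f = 10
H = 70 (H = (-3 - (3 - 1*2)) + 74 = (-3 - (3 - 2)) + 74 = (-3 - 1*1) + 74 = (-3 - 1) + 74 = -4 + 74 = 70)
M = 102 (M = (44 + 48) + 10 = 92 + 10 = 102)
(H + M)**2 = (70 + 102)**2 = 172**2 = 29584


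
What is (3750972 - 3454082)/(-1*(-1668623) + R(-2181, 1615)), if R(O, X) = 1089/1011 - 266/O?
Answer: 109106629665/613216890238 ≈ 0.17793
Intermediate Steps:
R(O, X) = 363/337 - 266/O (R(O, X) = 1089*(1/1011) - 266/O = 363/337 - 266/O)
(3750972 - 3454082)/(-1*(-1668623) + R(-2181, 1615)) = (3750972 - 3454082)/(-1*(-1668623) + (363/337 - 266/(-2181))) = 296890/(1668623 + (363/337 - 266*(-1/2181))) = 296890/(1668623 + (363/337 + 266/2181)) = 296890/(1668623 + 881345/734997) = 296890/(1226433780476/734997) = 296890*(734997/1226433780476) = 109106629665/613216890238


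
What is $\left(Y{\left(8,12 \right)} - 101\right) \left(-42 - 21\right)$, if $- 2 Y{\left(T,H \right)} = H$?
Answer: $6741$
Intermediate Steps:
$Y{\left(T,H \right)} = - \frac{H}{2}$
$\left(Y{\left(8,12 \right)} - 101\right) \left(-42 - 21\right) = \left(\left(- \frac{1}{2}\right) 12 - 101\right) \left(-42 - 21\right) = \left(-6 - 101\right) \left(-42 - 21\right) = \left(-6 - 101\right) \left(-63\right) = \left(-107\right) \left(-63\right) = 6741$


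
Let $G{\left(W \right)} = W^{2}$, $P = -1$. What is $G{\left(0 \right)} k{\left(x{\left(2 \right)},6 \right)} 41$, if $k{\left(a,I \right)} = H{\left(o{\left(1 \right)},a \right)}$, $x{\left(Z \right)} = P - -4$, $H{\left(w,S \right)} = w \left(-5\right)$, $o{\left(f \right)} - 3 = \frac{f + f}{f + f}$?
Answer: $0$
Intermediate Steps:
$o{\left(f \right)} = 4$ ($o{\left(f \right)} = 3 + \frac{f + f}{f + f} = 3 + \frac{2 f}{2 f} = 3 + 2 f \frac{1}{2 f} = 3 + 1 = 4$)
$H{\left(w,S \right)} = - 5 w$
$x{\left(Z \right)} = 3$ ($x{\left(Z \right)} = -1 - -4 = -1 + 4 = 3$)
$k{\left(a,I \right)} = -20$ ($k{\left(a,I \right)} = \left(-5\right) 4 = -20$)
$G{\left(0 \right)} k{\left(x{\left(2 \right)},6 \right)} 41 = 0^{2} \left(-20\right) 41 = 0 \left(-20\right) 41 = 0 \cdot 41 = 0$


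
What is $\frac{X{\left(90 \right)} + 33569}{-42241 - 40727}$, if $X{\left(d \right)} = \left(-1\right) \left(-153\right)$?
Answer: $- \frac{16861}{41484} \approx -0.40645$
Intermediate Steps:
$X{\left(d \right)} = 153$
$\frac{X{\left(90 \right)} + 33569}{-42241 - 40727} = \frac{153 + 33569}{-42241 - 40727} = \frac{33722}{-82968} = 33722 \left(- \frac{1}{82968}\right) = - \frac{16861}{41484}$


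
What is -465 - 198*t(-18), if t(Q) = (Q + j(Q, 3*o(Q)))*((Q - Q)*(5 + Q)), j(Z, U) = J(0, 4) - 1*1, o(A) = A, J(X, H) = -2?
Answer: -465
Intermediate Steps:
j(Z, U) = -3 (j(Z, U) = -2 - 1*1 = -2 - 1 = -3)
t(Q) = 0 (t(Q) = (Q - 3)*((Q - Q)*(5 + Q)) = (-3 + Q)*(0*(5 + Q)) = (-3 + Q)*0 = 0)
-465 - 198*t(-18) = -465 - 198*0 = -465 + 0 = -465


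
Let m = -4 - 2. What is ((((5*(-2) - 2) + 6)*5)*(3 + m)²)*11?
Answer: -2970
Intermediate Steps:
m = -6
((((5*(-2) - 2) + 6)*5)*(3 + m)²)*11 = ((((5*(-2) - 2) + 6)*5)*(3 - 6)²)*11 = ((((-10 - 2) + 6)*5)*(-3)²)*11 = (((-12 + 6)*5)*9)*11 = (-6*5*9)*11 = -30*9*11 = -270*11 = -2970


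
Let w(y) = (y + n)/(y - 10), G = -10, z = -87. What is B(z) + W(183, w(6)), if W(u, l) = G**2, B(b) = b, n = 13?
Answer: 13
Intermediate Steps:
w(y) = (13 + y)/(-10 + y) (w(y) = (y + 13)/(y - 10) = (13 + y)/(-10 + y))
W(u, l) = 100 (W(u, l) = (-10)**2 = 100)
B(z) + W(183, w(6)) = -87 + 100 = 13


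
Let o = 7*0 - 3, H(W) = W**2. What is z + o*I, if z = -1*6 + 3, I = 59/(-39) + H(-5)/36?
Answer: -85/156 ≈ -0.54487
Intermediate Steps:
I = -383/468 (I = 59/(-39) + (-5)**2/36 = 59*(-1/39) + 25*(1/36) = -59/39 + 25/36 = -383/468 ≈ -0.81838)
z = -3 (z = -6 + 3 = -3)
o = -3 (o = 0 - 3 = -3)
z + o*I = -3 - 3*(-383/468) = -3 + 383/156 = -85/156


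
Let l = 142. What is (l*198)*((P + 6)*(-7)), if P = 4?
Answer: -1968120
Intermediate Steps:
(l*198)*((P + 6)*(-7)) = (142*198)*((4 + 6)*(-7)) = 28116*(10*(-7)) = 28116*(-70) = -1968120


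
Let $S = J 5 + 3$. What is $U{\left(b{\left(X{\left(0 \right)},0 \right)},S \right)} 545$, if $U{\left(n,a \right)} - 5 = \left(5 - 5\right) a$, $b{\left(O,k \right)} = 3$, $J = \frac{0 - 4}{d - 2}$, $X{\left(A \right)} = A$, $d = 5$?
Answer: $2725$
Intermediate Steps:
$J = - \frac{4}{3}$ ($J = \frac{0 - 4}{5 - 2} = - \frac{4}{3} \approx -1.3333$)
$S = - \frac{11}{3}$ ($S = \left(- \frac{4}{3}\right) 5 + 3 = - \frac{20}{3} + 3 = - \frac{11}{3} \approx -3.6667$)
$U{\left(n,a \right)} = 5$ ($U{\left(n,a \right)} = 5 + \left(5 - 5\right) a = 5 + 0 a = 5 + 0 = 5$)
$U{\left(b{\left(X{\left(0 \right)},0 \right)},S \right)} 545 = 5 \cdot 545 = 2725$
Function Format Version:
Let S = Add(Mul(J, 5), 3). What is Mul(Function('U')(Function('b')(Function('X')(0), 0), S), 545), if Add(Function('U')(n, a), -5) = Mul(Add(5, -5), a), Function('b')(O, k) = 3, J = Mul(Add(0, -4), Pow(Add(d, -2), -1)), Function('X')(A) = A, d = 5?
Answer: 2725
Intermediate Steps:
J = Rational(-4, 3) (J = Mul(Add(0, -4), Pow(Add(5, -2), -1)) = Mul(-4, Pow(3, -1)) = Mul(-4, Rational(1, 3)) = Rational(-4, 3) ≈ -1.3333)
S = Rational(-11, 3) (S = Add(Mul(Rational(-4, 3), 5), 3) = Add(Rational(-20, 3), 3) = Rational(-11, 3) ≈ -3.6667)
Function('U')(n, a) = 5 (Function('U')(n, a) = Add(5, Mul(Add(5, -5), a)) = Add(5, Mul(0, a)) = Add(5, 0) = 5)
Mul(Function('U')(Function('b')(Function('X')(0), 0), S), 545) = Mul(5, 545) = 2725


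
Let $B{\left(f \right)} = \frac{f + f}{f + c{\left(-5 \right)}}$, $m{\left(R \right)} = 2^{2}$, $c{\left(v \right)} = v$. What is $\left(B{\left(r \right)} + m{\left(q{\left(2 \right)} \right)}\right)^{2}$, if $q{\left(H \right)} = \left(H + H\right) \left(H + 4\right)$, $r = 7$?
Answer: $121$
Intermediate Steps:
$q{\left(H \right)} = 2 H \left(4 + H\right)$
$m{\left(R \right)} = 4$
$B{\left(f \right)} = \frac{2 f}{-5 + f}$ ($B{\left(f \right)} = \frac{f + f}{f - 5} = \frac{2 f}{-5 + f}$)
$\left(B{\left(r \right)} + m{\left(q{\left(2 \right)} \right)}\right)^{2} = \left(2 \cdot 7 \frac{1}{-5 + 7} + 4\right)^{2} = \left(2 \cdot 7 \cdot \frac{1}{2} + 4\right)^{2} = \left(7 + 4\right)^{2} = 11^{2} = 121$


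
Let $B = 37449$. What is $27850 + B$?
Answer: $65299$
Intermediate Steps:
$27850 + B = 27850 + 37449 = 65299$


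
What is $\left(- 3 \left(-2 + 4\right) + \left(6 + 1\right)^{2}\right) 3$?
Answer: $129$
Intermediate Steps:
$\left(- 3 \left(-2 + 4\right) + \left(6 + 1\right)^{2}\right) 3 = \left(\left(-3\right) 2 + 7^{2}\right) 3 = \left(-6 + 49\right) 3 = 43 \cdot 3 = 129$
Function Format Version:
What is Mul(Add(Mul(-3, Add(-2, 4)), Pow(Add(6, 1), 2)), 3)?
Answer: 129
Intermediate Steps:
Mul(Add(Mul(-3, Add(-2, 4)), Pow(Add(6, 1), 2)), 3) = Mul(Add(Mul(-3, 2), Pow(7, 2)), 3) = Mul(Add(-6, 49), 3) = Mul(43, 3) = 129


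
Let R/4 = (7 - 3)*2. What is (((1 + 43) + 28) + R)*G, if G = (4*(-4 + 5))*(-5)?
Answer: -2080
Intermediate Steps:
R = 32 (R = 4*((7 - 3)*2) = 4*(4*2) = 4*8 = 32)
G = -20 (G = (4*1)*(-5) = 4*(-5) = -20)
(((1 + 43) + 28) + R)*G = (((1 + 43) + 28) + 32)*(-20) = ((44 + 28) + 32)*(-20) = (72 + 32)*(-20) = 104*(-20) = -2080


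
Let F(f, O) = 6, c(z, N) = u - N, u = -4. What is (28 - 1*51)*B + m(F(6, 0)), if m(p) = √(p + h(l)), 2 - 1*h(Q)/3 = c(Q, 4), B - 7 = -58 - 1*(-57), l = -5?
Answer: -132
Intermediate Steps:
c(z, N) = -4 - N
B = 6 (B = 7 + (-58 - 1*(-57)) = 7 + (-58 + 57) = 7 - 1 = 6)
h(Q) = 30 (h(Q) = 6 - 3*(-4 - 1*4) = 6 - 3*(-4 - 4) = 6 - 3*(-8) = 6 + 24 = 30)
m(p) = √(30 + p) (m(p) = √(p + 30) = √(30 + p))
(28 - 1*51)*B + m(F(6, 0)) = (28 - 1*51)*6 + √(30 + 6) = (28 - 51)*6 + √36 = -23*6 + 6 = -138 + 6 = -132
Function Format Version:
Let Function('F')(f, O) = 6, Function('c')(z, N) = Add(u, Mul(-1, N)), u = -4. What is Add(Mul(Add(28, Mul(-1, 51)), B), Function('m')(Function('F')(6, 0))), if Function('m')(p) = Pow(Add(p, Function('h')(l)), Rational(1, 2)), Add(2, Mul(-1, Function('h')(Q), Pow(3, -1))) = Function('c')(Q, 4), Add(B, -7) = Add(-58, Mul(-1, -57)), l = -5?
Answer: -132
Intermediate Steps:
Function('c')(z, N) = Add(-4, Mul(-1, N))
B = 6 (B = Add(7, Add(-58, Mul(-1, -57))) = Add(7, Add(-58, 57)) = Add(7, -1) = 6)
Function('h')(Q) = 30 (Function('h')(Q) = Add(6, Mul(-3, Add(-4, Mul(-1, 4)))) = Add(6, Mul(-3, Add(-4, -4))) = Add(6, Mul(-3, -8)) = Add(6, 24) = 30)
Function('m')(p) = Pow(Add(30, p), Rational(1, 2)) (Function('m')(p) = Pow(Add(p, 30), Rational(1, 2)) = Pow(Add(30, p), Rational(1, 2)))
Add(Mul(Add(28, Mul(-1, 51)), B), Function('m')(Function('F')(6, 0))) = Add(Mul(Add(28, Mul(-1, 51)), 6), Pow(Add(30, 6), Rational(1, 2))) = Add(Mul(Add(28, -51), 6), Pow(36, Rational(1, 2))) = Add(Mul(-23, 6), 6) = Add(-138, 6) = -132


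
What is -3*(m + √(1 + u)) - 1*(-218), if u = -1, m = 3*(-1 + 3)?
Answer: 200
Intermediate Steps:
m = 6 (m = 3*2 = 6)
-3*(m + √(1 + u)) - 1*(-218) = -3*(6 + √(1 - 1)) - 1*(-218) = -3*(6 + √0) + 218 = -3*(6 + 0) + 218 = -3*6 + 218 = -18 + 218 = 200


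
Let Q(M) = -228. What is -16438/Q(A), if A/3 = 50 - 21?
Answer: 8219/114 ≈ 72.096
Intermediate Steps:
A = 87 (A = 3*(50 - 21) = 3*29 = 87)
-16438/Q(A) = -16438/(-228) = -16438*(-1/228) = 8219/114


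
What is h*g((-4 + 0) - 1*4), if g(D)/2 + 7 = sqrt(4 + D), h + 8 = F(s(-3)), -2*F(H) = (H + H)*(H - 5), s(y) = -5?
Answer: 812 - 232*I ≈ 812.0 - 232.0*I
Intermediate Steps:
F(H) = -H*(-5 + H) (F(H) = -(H + H)*(H - 5)/2 = -2*H*(-5 + H)/2 = -H*(-5 + H))
h = -58 (h = -8 - 5*(5 - 1*(-5)) = -8 - 5*(5 + 5) = -8 - 5*10 = -8 - 50 = -58)
g(D) = -14 + 2*sqrt(4 + D)
h*g((-4 + 0) - 1*4) = -58*(-14 + 2*sqrt(4 + ((-4 + 0) - 1*4))) = -58*(-14 + 2*sqrt(4 + (-4 - 4))) = -58*(-14 + 2*sqrt(4 - 8)) = -58*(-14 + 2*sqrt(-4)) = -58*(-14 + 2*(2*I)) = -58*(-14 + 4*I) = 812 - 232*I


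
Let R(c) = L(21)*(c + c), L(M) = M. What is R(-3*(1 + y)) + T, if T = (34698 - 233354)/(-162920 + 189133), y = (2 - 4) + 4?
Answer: -10107170/26213 ≈ -385.58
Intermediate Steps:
y = 2 (y = -2 + 4 = 2)
R(c) = 42*c (R(c) = 21*(c + c) = 21*(2*c) = 42*c)
T = -198656/26213 ≈ -7.5785
R(-3*(1 + y)) + T = 42*(-3*(1 + 2)) - 198656/26213 = 42*(-3*3) - 198656/26213 = 42*(-9) - 198656/26213 = -378 - 198656/26213 = -10107170/26213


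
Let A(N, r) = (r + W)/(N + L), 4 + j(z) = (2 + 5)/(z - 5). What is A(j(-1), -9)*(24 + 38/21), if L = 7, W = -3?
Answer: -13008/77 ≈ -168.94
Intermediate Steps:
j(z) = -4 + 7/(-5 + z) (j(z) = -4 + (2 + 5)/(z - 5) = -4 + 7/(-5 + z))
A(N, r) = (-3 + r)/(7 + N) (A(N, r) = (r - 3)/(N + 7) = (-3 + r)/(7 + N))
A(j(-1), -9)*(24 + 38/21) = ((-3 - 9)/(7 + (27 - 4*(-1))/(-5 - 1)))*(24 + 38/21) = (-12/(7 + (27 + 4)/(-6)))*(24 + 38*(1/21)) = (-12/(7 - ⅙*31))*(24 + 38/21) = (-12/(7 - 31/6))*(542/21) = (-12/(11/6))*(542/21) = ((6/11)*(-12))*(542/21) = -72/11*542/21 = -13008/77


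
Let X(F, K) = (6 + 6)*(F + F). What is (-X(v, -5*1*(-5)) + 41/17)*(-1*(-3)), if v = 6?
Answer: -7221/17 ≈ -424.76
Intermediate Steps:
X(F, K) = 24*F (X(F, K) = 12*(2*F) = 24*F)
(-X(v, -5*1*(-5)) + 41/17)*(-1*(-3)) = (-24*6 + 41/17)*(-1*(-3)) = (-1*144 + 41*(1/17))*3 = (-144 + 41/17)*3 = -2407/17*3 = -7221/17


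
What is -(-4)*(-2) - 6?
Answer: -14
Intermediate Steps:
-(-4)*(-2) - 6 = -1*8 - 6 = -8 - 6 = -14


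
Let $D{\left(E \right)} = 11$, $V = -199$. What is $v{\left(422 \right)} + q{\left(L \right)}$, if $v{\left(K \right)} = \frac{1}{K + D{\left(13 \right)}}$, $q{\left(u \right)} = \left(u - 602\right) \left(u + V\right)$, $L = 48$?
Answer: $\frac{36222183}{433} \approx 83654.0$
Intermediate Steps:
$q{\left(u \right)} = \left(-602 + u\right) \left(-199 + u\right)$ ($q{\left(u \right)} = \left(u - 602\right) \left(u - 199\right) = \left(-602 + u\right) \left(-199 + u\right)$)
$v{\left(K \right)} = \frac{1}{11 + K}$ ($v{\left(K \right)} = \frac{1}{K + 11} = \frac{1}{11 + K}$)
$v{\left(422 \right)} + q{\left(L \right)} = \frac{1}{11 + 422} + \left(119798 + 48^{2} - 38448\right) = \frac{1}{433} + \left(119798 + 2304 - 38448\right) = \frac{1}{433} + 83654 = \frac{36222183}{433}$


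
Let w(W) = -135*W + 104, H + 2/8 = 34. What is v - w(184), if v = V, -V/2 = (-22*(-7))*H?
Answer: 14341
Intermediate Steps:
H = 135/4 (H = -¼ + 34 = 135/4 ≈ 33.750)
V = -10395 (V = -2*(-22*(-7))*135/4 = -308*135/4 = -2*10395/2 = -10395)
v = -10395
w(W) = 104 - 135*W
v - w(184) = -10395 - (104 - 135*184) = -10395 - (104 - 24840) = -10395 - 1*(-24736) = -10395 + 24736 = 14341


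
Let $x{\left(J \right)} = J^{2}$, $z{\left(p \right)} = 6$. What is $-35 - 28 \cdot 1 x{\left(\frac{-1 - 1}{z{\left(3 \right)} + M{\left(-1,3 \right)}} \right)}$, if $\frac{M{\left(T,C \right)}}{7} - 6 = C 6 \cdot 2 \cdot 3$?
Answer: $- \frac{1414042}{40401} \approx -35.0$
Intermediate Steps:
$M{\left(T,C \right)} = 42 + 252 C$ ($M{\left(T,C \right)} = 42 + 7 C 6 \cdot 2 \cdot 3 = 42 + 7 \cdot 6 C 2 \cdot 3 = 42 + 7 \cdot 12 C 3 = 42 + 7 \cdot 36 C = 42 + 252 C$)
$-35 - 28 \cdot 1 x{\left(\frac{-1 - 1}{z{\left(3 \right)} + M{\left(-1,3 \right)}} \right)} = -35 - 28 \cdot 1 \left(\frac{-1 - 1}{6 + \left(42 + 252 \cdot 3\right)}\right)^{2} = -35 - 28 \cdot 1 \left(- \frac{2}{6 + \left(42 + 756\right)}\right)^{2} = -35 - 28 \cdot 1 \left(- \frac{2}{6 + 798}\right)^{2} = -35 - 28 \cdot 1 \left(- \frac{2}{804}\right)^{2} = -35 - 28 \cdot 1 \left(\left(-2\right) \frac{1}{804}\right)^{2} = -35 - 28 \cdot 1 \left(- \frac{1}{402}\right)^{2} = -35 - 28 \cdot 1 \cdot \frac{1}{161604} = -35 - \frac{7}{40401} = - \frac{1414042}{40401}$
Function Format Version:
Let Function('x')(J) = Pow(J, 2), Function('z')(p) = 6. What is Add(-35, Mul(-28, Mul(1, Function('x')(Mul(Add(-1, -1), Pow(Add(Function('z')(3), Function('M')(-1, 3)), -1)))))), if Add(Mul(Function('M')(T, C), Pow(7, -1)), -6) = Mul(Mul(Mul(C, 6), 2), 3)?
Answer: Rational(-1414042, 40401) ≈ -35.000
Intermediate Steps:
Function('M')(T, C) = Add(42, Mul(252, C)) (Function('M')(T, C) = Add(42, Mul(7, Mul(Mul(Mul(C, 6), 2), 3))) = Add(42, Mul(7, Mul(Mul(Mul(6, C), 2), 3))) = Add(42, Mul(7, Mul(Mul(12, C), 3))) = Add(42, Mul(7, Mul(36, C))) = Add(42, Mul(252, C)))
Add(-35, Mul(-28, Mul(1, Function('x')(Mul(Add(-1, -1), Pow(Add(Function('z')(3), Function('M')(-1, 3)), -1)))))) = Add(-35, Mul(-28, Mul(1, Pow(Mul(Add(-1, -1), Pow(Add(6, Add(42, Mul(252, 3))), -1)), 2)))) = Add(-35, Mul(-28, Mul(1, Pow(Mul(-2, Pow(Add(6, Add(42, 756)), -1)), 2)))) = Add(-35, Mul(-28, Mul(1, Pow(Mul(-2, Pow(Add(6, 798), -1)), 2)))) = Add(-35, Mul(-28, Mul(1, Pow(Mul(-2, Pow(804, -1)), 2)))) = Add(-35, Mul(-28, Mul(1, Pow(Mul(-2, Rational(1, 804)), 2)))) = Add(-35, Mul(-28, Mul(1, Pow(Rational(-1, 402), 2)))) = Add(-35, Mul(-28, Mul(1, Rational(1, 161604)))) = Add(-35, Mul(-28, Rational(1, 161604))) = Add(-35, Rational(-7, 40401)) = Rational(-1414042, 40401)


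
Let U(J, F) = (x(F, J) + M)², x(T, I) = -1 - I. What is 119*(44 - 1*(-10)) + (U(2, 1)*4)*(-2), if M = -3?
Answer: 6138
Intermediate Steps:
U(J, F) = (-4 - J)² (U(J, F) = ((-1 - J) - 3)² = (-4 - J)²)
119*(44 - 1*(-10)) + (U(2, 1)*4)*(-2) = 119*(44 - 1*(-10)) + ((4 + 2)²*4)*(-2) = 119*(44 + 10) + (6²*4)*(-2) = 119*54 + (36*4)*(-2) = 6426 + 144*(-2) = 6426 - 288 = 6138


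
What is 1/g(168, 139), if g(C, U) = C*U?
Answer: 1/23352 ≈ 4.2823e-5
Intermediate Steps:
1/g(168, 139) = 1/(168*139) = 1/23352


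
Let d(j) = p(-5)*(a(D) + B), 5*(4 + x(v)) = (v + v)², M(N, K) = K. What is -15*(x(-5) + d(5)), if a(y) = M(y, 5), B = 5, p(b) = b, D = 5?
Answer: 510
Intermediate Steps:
a(y) = 5
x(v) = -4 + 4*v²/5 (x(v) = -4 + (v + v)²/5 = -4 + (2*v)²/5 = -4 + (4*v²)/5 = -4 + 4*v²/5)
d(j) = -50 (d(j) = -5*(5 + 5) = -5*10 = -50)
-15*(x(-5) + d(5)) = -15*((-4 + (⅘)*(-5)²) - 50) = -15*((-4 + (⅘)*25) - 50) = -15*((-4 + 20) - 50) = -15*(16 - 50) = -15*(-34) = 510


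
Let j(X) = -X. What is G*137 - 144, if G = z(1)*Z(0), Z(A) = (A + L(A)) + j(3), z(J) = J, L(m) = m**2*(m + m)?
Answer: -555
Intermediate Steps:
L(m) = 2*m**3 (L(m) = m**2*(2*m) = 2*m**3)
Z(A) = -3 + A + 2*A**3 (Z(A) = (A + 2*A**3) - 1*3 = (A + 2*A**3) - 3 = -3 + A + 2*A**3)
G = -3 (G = 1*(-3 + 0 + 2*0**3) = 1*(-3 + 0 + 2*0) = 1*(-3 + 0 + 0) = 1*(-3) = -3)
G*137 - 144 = -3*137 - 144 = -411 - 144 = -555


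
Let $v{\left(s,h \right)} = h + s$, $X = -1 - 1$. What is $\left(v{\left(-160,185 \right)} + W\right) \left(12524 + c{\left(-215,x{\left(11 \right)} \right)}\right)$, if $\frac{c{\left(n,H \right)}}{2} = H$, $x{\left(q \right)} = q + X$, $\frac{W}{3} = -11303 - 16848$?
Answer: $-1058895976$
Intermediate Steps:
$W = -84453$ ($W = 3 \left(-11303 - 16848\right) = 3 \left(-28151\right) = -84453$)
$X = -2$ ($X = -1 - 1 = -2$)
$x{\left(q \right)} = -2 + q$ ($x{\left(q \right)} = q - 2 = -2 + q$)
$c{\left(n,H \right)} = 2 H$
$\left(v{\left(-160,185 \right)} + W\right) \left(12524 + c{\left(-215,x{\left(11 \right)} \right)}\right) = \left(\left(185 - 160\right) - 84453\right) \left(12524 + 2 \left(-2 + 11\right)\right) = \left(25 - 84453\right) \left(12524 + 2 \cdot 9\right) = - 84428 \left(12524 + 18\right) = \left(-84428\right) 12542 = -1058895976$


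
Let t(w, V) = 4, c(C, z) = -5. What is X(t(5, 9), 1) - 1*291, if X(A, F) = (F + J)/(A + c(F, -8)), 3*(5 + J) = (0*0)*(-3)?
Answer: -287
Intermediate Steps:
J = -5 (J = -5 + ((0*0)*(-3))/3 = -5 + (0*(-3))/3 = -5 + (⅓)*0 = -5 + 0 = -5)
X(A, F) = (-5 + F)/(-5 + A) (X(A, F) = (F - 5)/(A - 5) = (-5 + F)/(-5 + A))
X(t(5, 9), 1) - 1*291 = (-5 + 1)/(-5 + 4) - 1*291 = -4/(-1) - 291 = -1*(-4) - 291 = 4 - 291 = -287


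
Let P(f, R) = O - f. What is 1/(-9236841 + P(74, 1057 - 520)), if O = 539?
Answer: -1/9236376 ≈ -1.0827e-7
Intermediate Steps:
P(f, R) = 539 - f
1/(-9236841 + P(74, 1057 - 520)) = 1/(-9236841 + (539 - 1*74)) = 1/(-9236841 + (539 - 74)) = 1/(-9236841 + 465) = 1/(-9236376) = -1/9236376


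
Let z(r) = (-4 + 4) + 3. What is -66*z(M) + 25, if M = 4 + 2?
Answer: -173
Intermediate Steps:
M = 6
z(r) = 3 (z(r) = 0 + 3 = 3)
-66*z(M) + 25 = -66*3 + 25 = -198 + 25 = -173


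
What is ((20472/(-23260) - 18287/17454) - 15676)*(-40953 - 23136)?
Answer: 33993477364598031/33831670 ≈ 1.0048e+9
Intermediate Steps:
((20472/(-23260) - 18287/17454) - 15676)*(-40953 - 23136) = ((20472*(-1/23260) - 18287*1/17454) - 15676)*(-64089) = ((-5118/5815 - 18287/17454) - 15676)*(-64089) = (-195668477/101495010 - 15676)*(-64089) = -1591231445237/101495010*(-64089) = 33993477364598031/33831670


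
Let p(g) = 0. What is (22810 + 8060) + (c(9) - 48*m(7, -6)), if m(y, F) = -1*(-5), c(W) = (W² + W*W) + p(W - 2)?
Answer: 30792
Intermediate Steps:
c(W) = 2*W² (c(W) = (W² + W*W) + 0 = (W² + W²) + 0 = 2*W² + 0 = 2*W²)
m(y, F) = 5
(22810 + 8060) + (c(9) - 48*m(7, -6)) = (22810 + 8060) + (2*9² - 48*5) = 30870 + (2*81 - 240) = 30870 + (162 - 240) = 30870 - 78 = 30792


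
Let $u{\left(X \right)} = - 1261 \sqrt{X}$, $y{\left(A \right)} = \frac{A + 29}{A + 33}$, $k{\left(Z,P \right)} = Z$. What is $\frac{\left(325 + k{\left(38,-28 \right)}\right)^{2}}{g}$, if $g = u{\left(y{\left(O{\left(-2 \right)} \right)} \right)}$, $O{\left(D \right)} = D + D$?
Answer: $- \frac{131769 \sqrt{29}}{6305} \approx -112.55$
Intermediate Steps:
$O{\left(D \right)} = 2 D$
$y{\left(A \right)} = \frac{29 + A}{33 + A}$
$g = - \frac{6305 \sqrt{29}}{29}$ ($g = - 1261 \sqrt{\frac{29 + 2 \left(-2\right)}{33 + 2 \left(-2\right)}} = - 1261 \sqrt{\frac{29 - 4}{33 - 4}} = - 1261 \sqrt{\frac{1}{29} \cdot 25} = - 1261 \sqrt{\frac{25}{29}} = - 1261 \frac{5 \sqrt{29}}{29} = - \frac{6305 \sqrt{29}}{29} \approx -1170.8$)
$\frac{\left(325 + k{\left(38,-28 \right)}\right)^{2}}{g} = \frac{\left(325 + 38\right)^{2}}{\left(- \frac{6305}{29}\right) \sqrt{29}} = 363^{2} \left(- \frac{\sqrt{29}}{6305}\right) = 131769 \left(- \frac{\sqrt{29}}{6305}\right) = - \frac{131769 \sqrt{29}}{6305}$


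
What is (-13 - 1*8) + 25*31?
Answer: 754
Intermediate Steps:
(-13 - 1*8) + 25*31 = (-13 - 8) + 775 = -21 + 775 = 754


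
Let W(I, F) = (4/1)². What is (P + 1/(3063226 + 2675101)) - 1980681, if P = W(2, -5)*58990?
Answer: -5949732705006/5738327 ≈ -1.0368e+6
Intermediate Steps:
W(I, F) = 16 (W(I, F) = (4*1)² = 4² = 16)
P = 943840 (P = 16*58990 = 943840)
(P + 1/(3063226 + 2675101)) - 1980681 = (943840 + 1/(3063226 + 2675101)) - 1980681 = (943840 + 1/5738327) - 1980681 = 5416062555681/5738327 - 1980681 = -5949732705006/5738327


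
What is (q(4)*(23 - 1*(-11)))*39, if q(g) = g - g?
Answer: 0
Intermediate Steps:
q(g) = 0
(q(4)*(23 - 1*(-11)))*39 = (0*(23 - 1*(-11)))*39 = (0*(23 + 11))*39 = (0*34)*39 = 0*39 = 0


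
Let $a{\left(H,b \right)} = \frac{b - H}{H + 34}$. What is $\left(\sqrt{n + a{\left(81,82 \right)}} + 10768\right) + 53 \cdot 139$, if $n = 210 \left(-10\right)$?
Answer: $18135 + \frac{i \sqrt{27772385}}{115} \approx 18135.0 + 45.826 i$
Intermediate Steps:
$a{\left(H,b \right)} = \frac{b - H}{34 + H}$
$n = -2100$
$\left(\sqrt{n + a{\left(81,82 \right)}} + 10768\right) + 53 \cdot 139 = \left(\sqrt{-2100 + \frac{82 - 81}{34 + 81}} + 10768\right) + 53 \cdot 139 = \left(\sqrt{-2100 + \frac{82 - 81}{115}} + 10768\right) + 7367 = \left(\sqrt{-2100 + \frac{1}{115} \cdot 1} + 10768\right) + 7367 = \left(\sqrt{-2100 + \frac{1}{115}} + 10768\right) + 7367 = \left(\sqrt{- \frac{241499}{115}} + 10768\right) + 7367 = \left(\frac{i \sqrt{27772385}}{115} + 10768\right) + 7367 = \left(10768 + \frac{i \sqrt{27772385}}{115}\right) + 7367 = 18135 + \frac{i \sqrt{27772385}}{115}$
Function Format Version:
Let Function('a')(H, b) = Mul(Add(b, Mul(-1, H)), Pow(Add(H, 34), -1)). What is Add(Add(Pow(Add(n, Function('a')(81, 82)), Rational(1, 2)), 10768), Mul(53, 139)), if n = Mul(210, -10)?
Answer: Add(18135, Mul(Rational(1, 115), I, Pow(27772385, Rational(1, 2)))) ≈ Add(18135., Mul(45.826, I))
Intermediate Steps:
Function('a')(H, b) = Mul(Pow(Add(34, H), -1), Add(b, Mul(-1, H))) (Function('a')(H, b) = Mul(Add(b, Mul(-1, H)), Pow(Add(34, H), -1)) = Mul(Pow(Add(34, H), -1), Add(b, Mul(-1, H))))
n = -2100
Add(Add(Pow(Add(n, Function('a')(81, 82)), Rational(1, 2)), 10768), Mul(53, 139)) = Add(Add(Pow(Add(-2100, Mul(Pow(Add(34, 81), -1), Add(82, Mul(-1, 81)))), Rational(1, 2)), 10768), Mul(53, 139)) = Add(Add(Pow(Add(-2100, Mul(Pow(115, -1), Add(82, -81))), Rational(1, 2)), 10768), 7367) = Add(Add(Pow(Add(-2100, Mul(Rational(1, 115), 1)), Rational(1, 2)), 10768), 7367) = Add(Add(Pow(Add(-2100, Rational(1, 115)), Rational(1, 2)), 10768), 7367) = Add(Add(Pow(Rational(-241499, 115), Rational(1, 2)), 10768), 7367) = Add(Add(Mul(Rational(1, 115), I, Pow(27772385, Rational(1, 2))), 10768), 7367) = Add(Add(10768, Mul(Rational(1, 115), I, Pow(27772385, Rational(1, 2)))), 7367) = Add(18135, Mul(Rational(1, 115), I, Pow(27772385, Rational(1, 2))))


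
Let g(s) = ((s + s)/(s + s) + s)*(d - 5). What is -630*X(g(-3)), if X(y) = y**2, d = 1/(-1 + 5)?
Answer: -113715/2 ≈ -56858.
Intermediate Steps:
d = 1/4 ≈ 0.25000
g(s) = -19/4 - 19*s/4 (g(s) = ((s + s)/(s + s) + s)*(1/4 - 5) = ((2*s)/((2*s)) + s)*(-19/4) = ((2*s)*(1/(2*s)) + s)*(-19/4) = (1 + s)*(-19/4) = -19/4 - 19*s/4)
-630*X(g(-3)) = -630*(-19/4 - 19/4*(-3))**2 = -630*(-19/4 + 57/4)**2 = -630*(19/2)**2 = -630*361/4 = -113715/2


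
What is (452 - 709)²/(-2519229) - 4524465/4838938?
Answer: -11717770453447/12190392938802 ≈ -0.96123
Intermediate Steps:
(452 - 709)²/(-2519229) - 4524465/4838938 = (-257)²*(-1/2519229) - 4524465*1/4838938 = 66049*(-1/2519229) - 4524465/4838938 = -66049/2519229 - 4524465/4838938 = -11717770453447/12190392938802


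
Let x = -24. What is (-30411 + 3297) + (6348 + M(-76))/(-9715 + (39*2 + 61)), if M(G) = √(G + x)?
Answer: -21637501/798 - 5*I/4788 ≈ -27115.0 - 0.0010443*I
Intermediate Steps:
M(G) = √(-24 + G) (M(G) = √(G - 24) = √(-24 + G))
(-30411 + 3297) + (6348 + M(-76))/(-9715 + (39*2 + 61)) = (-30411 + 3297) + (6348 + √(-24 - 76))/(-9715 + (39*2 + 61)) = -27114 + (6348 + √(-100))/(-9715 + (78 + 61)) = -27114 + (6348 + 10*I)/(-9715 + 139) = -27114 + (6348 + 10*I)/(-9576) = -27114 + (6348 + 10*I)*(-1/9576) = -27114 + (-529/798 - 5*I/4788) = -21637501/798 - 5*I/4788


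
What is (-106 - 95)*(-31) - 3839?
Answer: 2392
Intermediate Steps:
(-106 - 95)*(-31) - 3839 = -201*(-31) - 3839 = 6231 - 3839 = 2392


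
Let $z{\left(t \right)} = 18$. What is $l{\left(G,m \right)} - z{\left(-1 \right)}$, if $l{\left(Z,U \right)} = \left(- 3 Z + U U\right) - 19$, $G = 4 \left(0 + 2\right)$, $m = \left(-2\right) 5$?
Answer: $39$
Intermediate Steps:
$m = -10$
$G = 8$ ($G = 4 \cdot 2 = 8$)
$l{\left(Z,U \right)} = -19 + U^{2} - 3 Z$ ($l{\left(Z,U \right)} = \left(- 3 Z + U^{2}\right) - 19 = \left(U^{2} - 3 Z\right) - 19 = -19 + U^{2} - 3 Z$)
$l{\left(G,m \right)} - z{\left(-1 \right)} = \left(-19 + \left(-10\right)^{2} - 24\right) - 18 = \left(-19 + 100 - 24\right) - 18 = 57 - 18 = 39$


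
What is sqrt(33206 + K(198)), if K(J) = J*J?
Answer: sqrt(72410) ≈ 269.09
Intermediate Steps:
K(J) = J**2
sqrt(33206 + K(198)) = sqrt(33206 + 198**2) = sqrt(33206 + 39204) = sqrt(72410)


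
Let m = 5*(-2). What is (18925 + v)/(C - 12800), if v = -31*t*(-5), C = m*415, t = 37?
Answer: -822/565 ≈ -1.4549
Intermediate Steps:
m = -10
C = -4150 (C = -10*415 = -4150)
v = 5735 (v = -31*37*(-5) = -1147*(-5) = 5735)
(18925 + v)/(C - 12800) = (18925 + 5735)/(-4150 - 12800) = 24660/(-16950) = 24660*(-1/16950) = -822/565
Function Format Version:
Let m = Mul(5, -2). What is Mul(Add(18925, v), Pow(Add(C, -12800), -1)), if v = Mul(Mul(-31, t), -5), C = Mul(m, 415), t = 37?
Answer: Rational(-822, 565) ≈ -1.4549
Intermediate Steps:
m = -10
C = -4150 (C = Mul(-10, 415) = -4150)
v = 5735 (v = Mul(Mul(-31, 37), -5) = Mul(-1147, -5) = 5735)
Mul(Add(18925, v), Pow(Add(C, -12800), -1)) = Mul(Add(18925, 5735), Pow(Add(-4150, -12800), -1)) = Mul(24660, Pow(-16950, -1)) = Mul(24660, Rational(-1, 16950)) = Rational(-822, 565)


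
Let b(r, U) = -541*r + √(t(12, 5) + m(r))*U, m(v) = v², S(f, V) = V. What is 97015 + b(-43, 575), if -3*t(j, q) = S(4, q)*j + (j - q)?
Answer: 120278 + 1150*√4110/3 ≈ 1.4485e+5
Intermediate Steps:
t(j, q) = -j/3 + q/3 - j*q/3 (t(j, q) = -(q*j + (j - q))/3 = -(j*q + (j - q))/3 = -(j - q + j*q)/3 = -j/3 + q/3 - j*q/3)
b(r, U) = -541*r + U*√(-67/3 + r²) (b(r, U) = -541*r + √((-⅓*12 + (⅓)*5 - ⅓*12*5) + r²)*U = -541*r + √((-4 + 5/3 - 20) + r²)*U = -541*r + √(-67/3 + r²)*U = -541*r + U*√(-67/3 + r²))
97015 + b(-43, 575) = 97015 + (-541*(-43) + (⅓)*575*√(-201 + 9*(-43)²)) = 97015 + (23263 + (⅓)*575*√(-201 + 9*1849)) = 97015 + (23263 + (⅓)*575*√(-201 + 16641)) = 97015 + (23263 + (⅓)*575*√16440) = 97015 + (23263 + (⅓)*575*(2*√4110)) = 97015 + (23263 + 1150*√4110/3) = 120278 + 1150*√4110/3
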